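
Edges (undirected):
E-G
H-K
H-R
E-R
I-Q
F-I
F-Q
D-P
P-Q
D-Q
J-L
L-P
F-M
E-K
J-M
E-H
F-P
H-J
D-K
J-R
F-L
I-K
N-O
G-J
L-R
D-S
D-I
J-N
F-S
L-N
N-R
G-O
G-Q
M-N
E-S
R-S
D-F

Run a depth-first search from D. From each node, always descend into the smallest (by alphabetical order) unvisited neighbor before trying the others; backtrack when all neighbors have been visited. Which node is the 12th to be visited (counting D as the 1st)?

Visit D
D → F
F → I
I → K
K → E
E → G
G → J
J → H
H → R
R → L
L → N
N → M
N → O
L → P
P → Q
R → S

Visit order: D, F, I, K, E, G, J, H, R, L, N, M, O, P, Q, S

M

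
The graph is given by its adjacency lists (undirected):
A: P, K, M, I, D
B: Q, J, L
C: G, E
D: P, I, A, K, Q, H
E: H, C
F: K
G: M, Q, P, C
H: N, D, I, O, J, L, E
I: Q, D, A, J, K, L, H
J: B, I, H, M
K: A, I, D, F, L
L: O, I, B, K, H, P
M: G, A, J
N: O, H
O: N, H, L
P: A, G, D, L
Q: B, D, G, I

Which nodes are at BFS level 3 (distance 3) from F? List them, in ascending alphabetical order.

Level 0: F
Level 1: K
Level 2: A, D, I, L
Level 3: B, H, J, M, O, P, Q
Level 4: E, G, N
Level 5: C

B, H, J, M, O, P, Q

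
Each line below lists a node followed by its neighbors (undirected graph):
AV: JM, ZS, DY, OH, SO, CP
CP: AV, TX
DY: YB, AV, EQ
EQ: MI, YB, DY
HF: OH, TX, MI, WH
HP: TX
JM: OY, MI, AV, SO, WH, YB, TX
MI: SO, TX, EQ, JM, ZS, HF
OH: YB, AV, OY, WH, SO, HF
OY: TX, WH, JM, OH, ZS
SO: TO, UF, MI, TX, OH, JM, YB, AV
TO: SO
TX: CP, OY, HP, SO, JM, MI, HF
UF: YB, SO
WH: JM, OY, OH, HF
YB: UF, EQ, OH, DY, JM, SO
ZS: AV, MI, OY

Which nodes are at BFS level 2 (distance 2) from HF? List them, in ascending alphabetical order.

Level 0: HF
Level 1: MI, OH, TX, WH
Level 2: AV, CP, EQ, HP, JM, OY, SO, YB, ZS
Level 3: DY, TO, UF

AV, CP, EQ, HP, JM, OY, SO, YB, ZS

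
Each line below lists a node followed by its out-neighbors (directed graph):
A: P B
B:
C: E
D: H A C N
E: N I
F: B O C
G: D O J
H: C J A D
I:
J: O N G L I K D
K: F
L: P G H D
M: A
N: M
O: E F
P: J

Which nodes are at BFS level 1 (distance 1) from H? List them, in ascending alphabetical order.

A, C, D, J

Level 0: H
Level 1: A, C, D, J
Level 2: B, E, G, I, K, L, N, O, P
Level 3: F, M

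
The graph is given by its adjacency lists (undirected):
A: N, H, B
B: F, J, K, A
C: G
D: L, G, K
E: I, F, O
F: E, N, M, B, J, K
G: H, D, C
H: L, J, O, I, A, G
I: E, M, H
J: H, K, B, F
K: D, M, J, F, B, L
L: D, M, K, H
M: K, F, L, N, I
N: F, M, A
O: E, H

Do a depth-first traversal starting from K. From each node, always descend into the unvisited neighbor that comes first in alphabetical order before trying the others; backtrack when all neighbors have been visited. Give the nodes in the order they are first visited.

Visit K
K → B
B → A
A → H
H → G
G → C
G → D
D → L
L → M
M → F
F → E
E → I
E → O
F → J
F → N

K, B, A, H, G, C, D, L, M, F, E, I, O, J, N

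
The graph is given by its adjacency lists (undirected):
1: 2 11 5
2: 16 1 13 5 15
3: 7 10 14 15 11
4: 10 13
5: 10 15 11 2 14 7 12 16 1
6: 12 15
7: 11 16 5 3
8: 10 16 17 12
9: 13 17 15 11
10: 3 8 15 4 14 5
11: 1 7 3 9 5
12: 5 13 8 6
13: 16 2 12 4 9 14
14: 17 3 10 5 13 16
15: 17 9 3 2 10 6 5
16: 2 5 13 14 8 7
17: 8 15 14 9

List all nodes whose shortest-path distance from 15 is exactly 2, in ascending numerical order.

Level 0: 15
Level 1: 2, 3, 5, 6, 9, 10, 17
Level 2: 1, 4, 7, 8, 11, 12, 13, 14, 16

1, 4, 7, 8, 11, 12, 13, 14, 16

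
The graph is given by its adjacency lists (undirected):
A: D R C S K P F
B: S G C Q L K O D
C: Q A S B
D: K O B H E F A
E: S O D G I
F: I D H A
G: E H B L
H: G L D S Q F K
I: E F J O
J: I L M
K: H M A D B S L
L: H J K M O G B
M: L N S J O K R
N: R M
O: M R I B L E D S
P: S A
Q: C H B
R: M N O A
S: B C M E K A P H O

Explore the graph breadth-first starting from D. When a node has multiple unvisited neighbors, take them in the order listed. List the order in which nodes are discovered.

D, K, O, B, H, E, F, A, M, S, L, R, I, G, C, Q, P, N, J

Visit D; enqueue K, O, B, H, E, F, A → queue [K, O, B, H, E, F, A]
Visit K; enqueue M, S, L → queue [O, B, H, E, F, A, M, S, L]
Visit O; enqueue R, I → queue [B, H, E, F, A, M, S, L, R, I]
Visit B; enqueue G, C, Q → queue [H, E, F, A, M, S, L, R, I, G, C, Q]
Visit H → queue [E, F, A, M, S, L, R, I, G, C, Q]
Visit E → queue [F, A, M, S, L, R, I, G, C, Q]
Visit F → queue [A, M, S, L, R, I, G, C, Q]
Visit A; enqueue P → queue [M, S, L, R, I, G, C, Q, P]
Visit M; enqueue N, J → queue [S, L, R, I, G, C, Q, P, N, J]
Visit S → queue [L, R, I, G, C, Q, P, N, J]
Visit L → queue [R, I, G, C, Q, P, N, J]
Visit R → queue [I, G, C, Q, P, N, J]
Visit I → queue [G, C, Q, P, N, J]
Visit G → queue [C, Q, P, N, J]
Visit C → queue [Q, P, N, J]
Visit Q → queue [P, N, J]
Visit P → queue [N, J]
Visit N → queue [J]
Visit J → queue []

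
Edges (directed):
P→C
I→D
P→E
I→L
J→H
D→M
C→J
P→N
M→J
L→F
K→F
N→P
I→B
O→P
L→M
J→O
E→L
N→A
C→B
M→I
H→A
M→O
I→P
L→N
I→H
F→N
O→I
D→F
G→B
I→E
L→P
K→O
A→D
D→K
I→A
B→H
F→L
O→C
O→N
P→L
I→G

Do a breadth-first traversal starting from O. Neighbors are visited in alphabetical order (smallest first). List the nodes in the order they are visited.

Visit O; enqueue C, I, N, P → queue [C, I, N, P]
Visit C; enqueue B, J → queue [I, N, P, B, J]
Visit I; enqueue A, D, E, G, H, L → queue [N, P, B, J, A, D, E, G, H, L]
Visit N → queue [P, B, J, A, D, E, G, H, L]
Visit P → queue [B, J, A, D, E, G, H, L]
Visit B → queue [J, A, D, E, G, H, L]
Visit J → queue [A, D, E, G, H, L]
Visit A → queue [D, E, G, H, L]
Visit D; enqueue F, K, M → queue [E, G, H, L, F, K, M]
Visit E → queue [G, H, L, F, K, M]
Visit G → queue [H, L, F, K, M]
Visit H → queue [L, F, K, M]
Visit L → queue [F, K, M]
Visit F → queue [K, M]
Visit K → queue [M]
Visit M → queue []

O, C, I, N, P, B, J, A, D, E, G, H, L, F, K, M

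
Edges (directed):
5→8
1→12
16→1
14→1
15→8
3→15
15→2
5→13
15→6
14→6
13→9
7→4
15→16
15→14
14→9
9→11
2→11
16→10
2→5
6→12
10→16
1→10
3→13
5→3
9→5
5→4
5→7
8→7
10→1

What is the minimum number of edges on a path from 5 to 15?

2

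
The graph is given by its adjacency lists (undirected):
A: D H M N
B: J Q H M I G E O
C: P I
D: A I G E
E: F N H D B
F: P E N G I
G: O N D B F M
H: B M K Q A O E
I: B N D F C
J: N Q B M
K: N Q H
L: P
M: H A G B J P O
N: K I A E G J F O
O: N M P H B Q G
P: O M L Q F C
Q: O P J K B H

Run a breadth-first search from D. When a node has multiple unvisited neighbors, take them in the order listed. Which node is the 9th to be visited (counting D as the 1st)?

Visit D; enqueue A, I, G, E → queue [A, I, G, E]
Visit A; enqueue H, M, N → queue [I, G, E, H, M, N]
Visit I; enqueue B, F, C → queue [G, E, H, M, N, B, F, C]
Visit G; enqueue O → queue [E, H, M, N, B, F, C, O]
Visit E → queue [H, M, N, B, F, C, O]
Visit H; enqueue K, Q → queue [M, N, B, F, C, O, K, Q]
Visit M; enqueue J, P → queue [N, B, F, C, O, K, Q, J, P]
Visit N → queue [B, F, C, O, K, Q, J, P]
Visit B → queue [F, C, O, K, Q, J, P]
Visit F → queue [C, O, K, Q, J, P]
Visit C → queue [O, K, Q, J, P]
Visit O → queue [K, Q, J, P]
Visit K → queue [Q, J, P]
Visit Q → queue [J, P]
Visit J → queue [P]
Visit P; enqueue L → queue [L]
Visit L → queue []

Visit order: D, A, I, G, E, H, M, N, B, F, C, O, K, Q, J, P, L

B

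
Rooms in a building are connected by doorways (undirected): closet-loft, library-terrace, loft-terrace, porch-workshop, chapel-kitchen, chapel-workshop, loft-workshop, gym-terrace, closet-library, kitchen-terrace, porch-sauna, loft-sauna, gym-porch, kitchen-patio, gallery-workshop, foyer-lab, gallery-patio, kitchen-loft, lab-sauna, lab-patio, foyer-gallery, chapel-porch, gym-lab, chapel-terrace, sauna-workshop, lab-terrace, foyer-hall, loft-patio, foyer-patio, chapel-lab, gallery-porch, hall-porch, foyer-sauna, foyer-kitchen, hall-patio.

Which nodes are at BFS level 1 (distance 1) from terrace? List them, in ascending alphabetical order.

Level 0: terrace
Level 1: chapel, gym, kitchen, lab, library, loft
Level 2: closet, foyer, patio, porch, sauna, workshop
Level 3: gallery, hall

chapel, gym, kitchen, lab, library, loft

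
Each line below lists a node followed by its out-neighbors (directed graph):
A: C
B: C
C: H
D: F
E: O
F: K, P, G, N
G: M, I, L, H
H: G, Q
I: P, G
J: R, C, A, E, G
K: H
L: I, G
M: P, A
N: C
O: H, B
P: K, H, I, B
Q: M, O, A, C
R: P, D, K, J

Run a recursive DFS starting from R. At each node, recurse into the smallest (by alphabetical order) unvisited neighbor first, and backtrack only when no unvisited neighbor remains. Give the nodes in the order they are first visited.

Visit R
R → D
D → F
F → G
G → H
H → Q
Q → A
A → C
Q → M
M → P
P → B
P → I
P → K
Q → O
G → L
F → N
R → J
J → E

R -> D -> F -> G -> H -> Q -> A -> C -> M -> P -> B -> I -> K -> O -> L -> N -> J -> E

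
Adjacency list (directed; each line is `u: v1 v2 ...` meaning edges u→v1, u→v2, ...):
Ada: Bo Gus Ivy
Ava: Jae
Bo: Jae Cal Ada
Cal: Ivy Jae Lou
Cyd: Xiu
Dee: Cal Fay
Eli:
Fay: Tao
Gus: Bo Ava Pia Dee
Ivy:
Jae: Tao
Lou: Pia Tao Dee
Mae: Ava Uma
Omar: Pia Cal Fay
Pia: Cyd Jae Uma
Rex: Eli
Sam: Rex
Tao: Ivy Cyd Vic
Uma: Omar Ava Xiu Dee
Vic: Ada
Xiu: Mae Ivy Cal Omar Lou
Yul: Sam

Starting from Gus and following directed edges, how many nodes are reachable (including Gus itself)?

BFS from Gus visits: Gus, Bo, Ava, Pia, Dee, Jae, Cal, Ada, Cyd, Uma, Fay, Tao, Ivy, Lou, Xiu, Omar, Vic, Mae
Reachable nodes: 18 of 22 total.

18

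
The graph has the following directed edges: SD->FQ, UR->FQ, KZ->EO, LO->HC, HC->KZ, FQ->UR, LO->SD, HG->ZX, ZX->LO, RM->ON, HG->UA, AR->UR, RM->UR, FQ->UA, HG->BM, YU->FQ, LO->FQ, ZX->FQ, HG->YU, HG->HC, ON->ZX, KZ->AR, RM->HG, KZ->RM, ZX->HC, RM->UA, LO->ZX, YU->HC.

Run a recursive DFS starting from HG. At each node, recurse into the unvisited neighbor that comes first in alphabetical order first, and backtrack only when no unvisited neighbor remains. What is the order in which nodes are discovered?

Visit HG
HG → BM
HG → HC
HC → KZ
KZ → AR
AR → UR
UR → FQ
FQ → UA
KZ → EO
KZ → RM
RM → ON
ON → ZX
ZX → LO
LO → SD
HG → YU

HG, BM, HC, KZ, AR, UR, FQ, UA, EO, RM, ON, ZX, LO, SD, YU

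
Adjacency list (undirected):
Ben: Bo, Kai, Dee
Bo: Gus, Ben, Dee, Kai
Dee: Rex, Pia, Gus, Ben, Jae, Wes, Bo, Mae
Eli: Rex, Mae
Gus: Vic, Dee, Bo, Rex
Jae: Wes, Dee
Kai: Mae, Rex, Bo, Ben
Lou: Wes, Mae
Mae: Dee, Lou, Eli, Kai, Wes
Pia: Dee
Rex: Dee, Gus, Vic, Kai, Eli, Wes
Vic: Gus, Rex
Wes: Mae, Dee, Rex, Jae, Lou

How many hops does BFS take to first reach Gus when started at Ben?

2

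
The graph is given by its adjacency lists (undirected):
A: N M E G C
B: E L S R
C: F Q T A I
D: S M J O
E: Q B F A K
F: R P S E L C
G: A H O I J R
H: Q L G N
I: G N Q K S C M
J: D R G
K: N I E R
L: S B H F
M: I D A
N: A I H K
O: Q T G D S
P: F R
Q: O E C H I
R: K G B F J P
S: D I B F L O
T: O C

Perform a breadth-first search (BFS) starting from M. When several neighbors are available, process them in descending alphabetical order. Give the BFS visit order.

M, I, D, A, S, Q, N, K, G, C, O, J, E, L, F, B, H, R, T, P

Visit M; enqueue I, D, A → queue [I, D, A]
Visit I; enqueue S, Q, N, K, G, C → queue [D, A, S, Q, N, K, G, C]
Visit D; enqueue O, J → queue [A, S, Q, N, K, G, C, O, J]
Visit A; enqueue E → queue [S, Q, N, K, G, C, O, J, E]
Visit S; enqueue L, F, B → queue [Q, N, K, G, C, O, J, E, L, F, B]
Visit Q; enqueue H → queue [N, K, G, C, O, J, E, L, F, B, H]
Visit N → queue [K, G, C, O, J, E, L, F, B, H]
Visit K; enqueue R → queue [G, C, O, J, E, L, F, B, H, R]
Visit G → queue [C, O, J, E, L, F, B, H, R]
Visit C; enqueue T → queue [O, J, E, L, F, B, H, R, T]
Visit O → queue [J, E, L, F, B, H, R, T]
Visit J → queue [E, L, F, B, H, R, T]
Visit E → queue [L, F, B, H, R, T]
Visit L → queue [F, B, H, R, T]
Visit F; enqueue P → queue [B, H, R, T, P]
Visit B → queue [H, R, T, P]
Visit H → queue [R, T, P]
Visit R → queue [T, P]
Visit T → queue [P]
Visit P → queue []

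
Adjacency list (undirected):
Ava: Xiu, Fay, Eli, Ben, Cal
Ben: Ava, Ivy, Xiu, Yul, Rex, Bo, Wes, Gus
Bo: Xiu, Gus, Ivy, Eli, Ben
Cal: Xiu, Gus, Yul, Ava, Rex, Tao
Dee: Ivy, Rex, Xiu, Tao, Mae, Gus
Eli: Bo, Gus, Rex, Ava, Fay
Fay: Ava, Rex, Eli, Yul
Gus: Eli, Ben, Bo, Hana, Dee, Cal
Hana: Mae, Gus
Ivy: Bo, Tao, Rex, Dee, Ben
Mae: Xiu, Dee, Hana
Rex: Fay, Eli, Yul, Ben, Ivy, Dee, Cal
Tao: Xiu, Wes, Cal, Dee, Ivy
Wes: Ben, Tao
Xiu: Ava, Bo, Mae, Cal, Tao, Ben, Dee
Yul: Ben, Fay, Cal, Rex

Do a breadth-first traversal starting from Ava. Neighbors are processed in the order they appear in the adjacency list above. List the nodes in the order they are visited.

Visit Ava; enqueue Xiu, Fay, Eli, Ben, Cal → queue [Xiu, Fay, Eli, Ben, Cal]
Visit Xiu; enqueue Bo, Mae, Tao, Dee → queue [Fay, Eli, Ben, Cal, Bo, Mae, Tao, Dee]
Visit Fay; enqueue Rex, Yul → queue [Eli, Ben, Cal, Bo, Mae, Tao, Dee, Rex, Yul]
Visit Eli; enqueue Gus → queue [Ben, Cal, Bo, Mae, Tao, Dee, Rex, Yul, Gus]
Visit Ben; enqueue Ivy, Wes → queue [Cal, Bo, Mae, Tao, Dee, Rex, Yul, Gus, Ivy, Wes]
Visit Cal → queue [Bo, Mae, Tao, Dee, Rex, Yul, Gus, Ivy, Wes]
Visit Bo → queue [Mae, Tao, Dee, Rex, Yul, Gus, Ivy, Wes]
Visit Mae; enqueue Hana → queue [Tao, Dee, Rex, Yul, Gus, Ivy, Wes, Hana]
Visit Tao → queue [Dee, Rex, Yul, Gus, Ivy, Wes, Hana]
Visit Dee → queue [Rex, Yul, Gus, Ivy, Wes, Hana]
Visit Rex → queue [Yul, Gus, Ivy, Wes, Hana]
Visit Yul → queue [Gus, Ivy, Wes, Hana]
Visit Gus → queue [Ivy, Wes, Hana]
Visit Ivy → queue [Wes, Hana]
Visit Wes → queue [Hana]
Visit Hana → queue []

Ava, Xiu, Fay, Eli, Ben, Cal, Bo, Mae, Tao, Dee, Rex, Yul, Gus, Ivy, Wes, Hana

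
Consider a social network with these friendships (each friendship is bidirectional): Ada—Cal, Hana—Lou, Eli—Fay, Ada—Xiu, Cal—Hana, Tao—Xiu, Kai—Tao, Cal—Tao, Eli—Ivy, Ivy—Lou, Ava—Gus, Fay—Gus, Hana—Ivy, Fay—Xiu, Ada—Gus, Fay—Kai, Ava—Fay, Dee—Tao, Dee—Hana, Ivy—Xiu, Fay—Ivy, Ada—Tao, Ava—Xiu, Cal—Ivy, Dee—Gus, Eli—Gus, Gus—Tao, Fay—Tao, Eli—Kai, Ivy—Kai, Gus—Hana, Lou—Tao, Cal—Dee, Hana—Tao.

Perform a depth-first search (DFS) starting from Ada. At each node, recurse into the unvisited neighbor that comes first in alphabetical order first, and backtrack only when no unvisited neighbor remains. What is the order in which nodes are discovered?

Ada, Cal, Dee, Gus, Ava, Fay, Eli, Ivy, Hana, Lou, Tao, Kai, Xiu

Visit Ada
Ada → Cal
Cal → Dee
Dee → Gus
Gus → Ava
Ava → Fay
Fay → Eli
Eli → Ivy
Ivy → Hana
Hana → Lou
Lou → Tao
Tao → Kai
Tao → Xiu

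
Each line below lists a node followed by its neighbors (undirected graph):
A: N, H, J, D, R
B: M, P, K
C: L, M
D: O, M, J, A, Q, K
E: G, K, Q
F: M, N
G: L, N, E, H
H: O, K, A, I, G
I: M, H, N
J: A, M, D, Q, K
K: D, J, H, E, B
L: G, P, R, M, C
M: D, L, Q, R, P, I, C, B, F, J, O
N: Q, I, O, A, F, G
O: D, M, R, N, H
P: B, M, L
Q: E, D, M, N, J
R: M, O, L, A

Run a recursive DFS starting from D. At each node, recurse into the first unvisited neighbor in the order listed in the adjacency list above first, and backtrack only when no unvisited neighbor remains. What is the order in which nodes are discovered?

Visit D
D → O
O → M
M → L
L → G
G → N
N → Q
Q → E
E → K
K → J
J → A
A → H
H → I
A → R
K → B
B → P
N → F
L → C

D → O → M → L → G → N → Q → E → K → J → A → H → I → R → B → P → F → C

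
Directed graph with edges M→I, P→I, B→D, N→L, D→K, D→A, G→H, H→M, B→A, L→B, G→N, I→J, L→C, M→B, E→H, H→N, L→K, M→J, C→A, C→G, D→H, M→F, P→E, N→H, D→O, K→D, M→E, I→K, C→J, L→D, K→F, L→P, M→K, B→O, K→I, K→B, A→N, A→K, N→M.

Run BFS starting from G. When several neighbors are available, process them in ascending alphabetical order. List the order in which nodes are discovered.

G, H, N, M, L, B, E, F, I, J, K, C, D, P, A, O

Visit G; enqueue H, N → queue [H, N]
Visit H; enqueue M → queue [N, M]
Visit N; enqueue L → queue [M, L]
Visit M; enqueue B, E, F, I, J, K → queue [L, B, E, F, I, J, K]
Visit L; enqueue C, D, P → queue [B, E, F, I, J, K, C, D, P]
Visit B; enqueue A, O → queue [E, F, I, J, K, C, D, P, A, O]
Visit E → queue [F, I, J, K, C, D, P, A, O]
Visit F → queue [I, J, K, C, D, P, A, O]
Visit I → queue [J, K, C, D, P, A, O]
Visit J → queue [K, C, D, P, A, O]
Visit K → queue [C, D, P, A, O]
Visit C → queue [D, P, A, O]
Visit D → queue [P, A, O]
Visit P → queue [A, O]
Visit A → queue [O]
Visit O → queue []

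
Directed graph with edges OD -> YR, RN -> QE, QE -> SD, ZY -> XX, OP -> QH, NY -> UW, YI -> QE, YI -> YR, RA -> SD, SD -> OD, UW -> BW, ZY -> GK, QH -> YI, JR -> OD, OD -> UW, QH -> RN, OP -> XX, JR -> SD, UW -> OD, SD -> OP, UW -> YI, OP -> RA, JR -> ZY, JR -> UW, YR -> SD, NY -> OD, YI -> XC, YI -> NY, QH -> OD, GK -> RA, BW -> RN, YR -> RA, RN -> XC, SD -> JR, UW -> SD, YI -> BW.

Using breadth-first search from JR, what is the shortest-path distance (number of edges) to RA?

3

Level 0: JR
Level 1: OD, SD, UW, ZY
Level 2: BW, GK, OP, XX, YI, YR
Level 3: NY, QE, QH, RA, RN, XC
RA first appears at level 3.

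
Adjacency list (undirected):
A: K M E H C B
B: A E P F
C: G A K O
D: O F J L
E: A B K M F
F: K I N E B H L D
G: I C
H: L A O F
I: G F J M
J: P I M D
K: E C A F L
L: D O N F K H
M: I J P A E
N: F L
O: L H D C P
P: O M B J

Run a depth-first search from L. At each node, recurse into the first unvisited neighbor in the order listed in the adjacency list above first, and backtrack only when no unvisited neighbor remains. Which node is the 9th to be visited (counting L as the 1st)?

P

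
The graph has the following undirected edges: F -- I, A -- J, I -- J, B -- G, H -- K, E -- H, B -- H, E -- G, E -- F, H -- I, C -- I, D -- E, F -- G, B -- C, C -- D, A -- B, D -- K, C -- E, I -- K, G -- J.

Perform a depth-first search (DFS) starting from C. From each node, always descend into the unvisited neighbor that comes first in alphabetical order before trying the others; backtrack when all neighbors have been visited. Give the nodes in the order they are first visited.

Visit C
C → B
B → A
A → J
J → G
G → E
E → D
D → K
K → H
H → I
I → F

C, B, A, J, G, E, D, K, H, I, F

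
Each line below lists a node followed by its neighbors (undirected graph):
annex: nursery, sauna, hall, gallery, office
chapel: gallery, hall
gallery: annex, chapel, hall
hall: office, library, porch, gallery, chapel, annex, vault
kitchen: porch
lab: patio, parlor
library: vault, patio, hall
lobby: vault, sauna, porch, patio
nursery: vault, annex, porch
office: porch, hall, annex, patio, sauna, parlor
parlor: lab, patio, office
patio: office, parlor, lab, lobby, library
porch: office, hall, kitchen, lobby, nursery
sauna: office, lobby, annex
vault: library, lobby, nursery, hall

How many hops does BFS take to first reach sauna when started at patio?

Level 0: patio
Level 1: lab, library, lobby, office, parlor
Level 2: annex, hall, porch, sauna, vault
Level 3: chapel, gallery, kitchen, nursery
sauna first appears at level 2.

2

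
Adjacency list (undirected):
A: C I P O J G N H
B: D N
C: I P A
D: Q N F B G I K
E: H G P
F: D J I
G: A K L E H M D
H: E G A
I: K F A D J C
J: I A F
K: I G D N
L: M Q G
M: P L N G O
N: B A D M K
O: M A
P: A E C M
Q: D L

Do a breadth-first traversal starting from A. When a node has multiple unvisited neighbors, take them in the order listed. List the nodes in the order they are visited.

Visit A; enqueue C, I, P, O, J, G, N, H → queue [C, I, P, O, J, G, N, H]
Visit C → queue [I, P, O, J, G, N, H]
Visit I; enqueue K, F, D → queue [P, O, J, G, N, H, K, F, D]
Visit P; enqueue E, M → queue [O, J, G, N, H, K, F, D, E, M]
Visit O → queue [J, G, N, H, K, F, D, E, M]
Visit J → queue [G, N, H, K, F, D, E, M]
Visit G; enqueue L → queue [N, H, K, F, D, E, M, L]
Visit N; enqueue B → queue [H, K, F, D, E, M, L, B]
Visit H → queue [K, F, D, E, M, L, B]
Visit K → queue [F, D, E, M, L, B]
Visit F → queue [D, E, M, L, B]
Visit D; enqueue Q → queue [E, M, L, B, Q]
Visit E → queue [M, L, B, Q]
Visit M → queue [L, B, Q]
Visit L → queue [B, Q]
Visit B → queue [Q]
Visit Q → queue []

A, C, I, P, O, J, G, N, H, K, F, D, E, M, L, B, Q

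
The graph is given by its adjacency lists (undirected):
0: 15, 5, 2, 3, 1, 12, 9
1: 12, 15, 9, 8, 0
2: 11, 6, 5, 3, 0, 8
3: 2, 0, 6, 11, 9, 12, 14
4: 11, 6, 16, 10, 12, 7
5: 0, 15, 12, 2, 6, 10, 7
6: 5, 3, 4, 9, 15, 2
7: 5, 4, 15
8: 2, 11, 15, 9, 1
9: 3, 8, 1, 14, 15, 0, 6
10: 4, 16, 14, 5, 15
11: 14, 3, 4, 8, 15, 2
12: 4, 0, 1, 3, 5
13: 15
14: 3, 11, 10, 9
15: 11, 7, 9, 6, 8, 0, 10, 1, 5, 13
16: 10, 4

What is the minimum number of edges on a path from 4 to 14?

2

Level 0: 4
Level 1: 6, 7, 10, 11, 12, 16
Level 2: 0, 1, 2, 3, 5, 8, 9, 14, 15
Level 3: 13
14 first appears at level 2.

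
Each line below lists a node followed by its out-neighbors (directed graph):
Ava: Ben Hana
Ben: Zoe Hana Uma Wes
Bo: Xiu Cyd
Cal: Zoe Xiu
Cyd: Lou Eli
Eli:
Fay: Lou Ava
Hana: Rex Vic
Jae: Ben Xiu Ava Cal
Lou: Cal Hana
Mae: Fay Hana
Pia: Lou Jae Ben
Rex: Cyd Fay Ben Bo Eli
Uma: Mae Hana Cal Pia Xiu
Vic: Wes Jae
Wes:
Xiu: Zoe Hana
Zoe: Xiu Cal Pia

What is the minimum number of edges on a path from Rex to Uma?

2

Level 0: Rex
Level 1: Ben, Bo, Cyd, Eli, Fay
Level 2: Ava, Hana, Lou, Uma, Wes, Xiu, Zoe
Level 3: Cal, Mae, Pia, Vic
Level 4: Jae
Uma first appears at level 2.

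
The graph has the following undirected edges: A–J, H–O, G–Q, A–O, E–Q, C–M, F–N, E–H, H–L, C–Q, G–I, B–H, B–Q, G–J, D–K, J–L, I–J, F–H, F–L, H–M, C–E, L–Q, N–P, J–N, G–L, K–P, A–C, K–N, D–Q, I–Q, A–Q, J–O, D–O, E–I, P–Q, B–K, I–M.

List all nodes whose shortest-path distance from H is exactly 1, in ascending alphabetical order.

B, E, F, L, M, O

Level 0: H
Level 1: B, E, F, L, M, O
Level 2: A, C, D, G, I, J, K, N, Q
Level 3: P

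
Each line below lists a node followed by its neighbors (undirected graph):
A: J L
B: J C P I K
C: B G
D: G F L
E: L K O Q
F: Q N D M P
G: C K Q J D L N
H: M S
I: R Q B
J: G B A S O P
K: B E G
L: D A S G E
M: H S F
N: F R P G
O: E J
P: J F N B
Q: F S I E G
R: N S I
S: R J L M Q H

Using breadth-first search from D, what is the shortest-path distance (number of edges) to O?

3

Level 0: D
Level 1: F, G, L
Level 2: A, C, E, J, K, M, N, P, Q, S
Level 3: B, H, I, O, R
O first appears at level 3.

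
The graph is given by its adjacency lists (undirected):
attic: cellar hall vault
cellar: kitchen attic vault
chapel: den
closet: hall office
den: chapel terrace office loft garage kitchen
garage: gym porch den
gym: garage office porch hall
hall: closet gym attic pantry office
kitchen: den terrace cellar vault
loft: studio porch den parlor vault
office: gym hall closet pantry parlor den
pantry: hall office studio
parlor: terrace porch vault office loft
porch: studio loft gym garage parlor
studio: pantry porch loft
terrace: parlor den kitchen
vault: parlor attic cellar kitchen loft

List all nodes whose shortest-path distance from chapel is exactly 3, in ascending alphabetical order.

Level 0: chapel
Level 1: den
Level 2: garage, kitchen, loft, office, terrace
Level 3: cellar, closet, gym, hall, pantry, parlor, porch, studio, vault
Level 4: attic

cellar, closet, gym, hall, pantry, parlor, porch, studio, vault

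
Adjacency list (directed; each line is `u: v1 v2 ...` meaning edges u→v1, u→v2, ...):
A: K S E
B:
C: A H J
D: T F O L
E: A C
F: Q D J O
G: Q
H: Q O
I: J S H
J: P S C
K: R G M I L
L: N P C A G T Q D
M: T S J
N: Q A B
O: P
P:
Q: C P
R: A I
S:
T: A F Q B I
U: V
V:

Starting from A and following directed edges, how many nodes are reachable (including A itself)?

20

BFS from A visits: A, K, S, E, R, G, M, I, L, C, Q, T, J, H, N, P, D, F, B, O
Reachable nodes: 20 of 22 total.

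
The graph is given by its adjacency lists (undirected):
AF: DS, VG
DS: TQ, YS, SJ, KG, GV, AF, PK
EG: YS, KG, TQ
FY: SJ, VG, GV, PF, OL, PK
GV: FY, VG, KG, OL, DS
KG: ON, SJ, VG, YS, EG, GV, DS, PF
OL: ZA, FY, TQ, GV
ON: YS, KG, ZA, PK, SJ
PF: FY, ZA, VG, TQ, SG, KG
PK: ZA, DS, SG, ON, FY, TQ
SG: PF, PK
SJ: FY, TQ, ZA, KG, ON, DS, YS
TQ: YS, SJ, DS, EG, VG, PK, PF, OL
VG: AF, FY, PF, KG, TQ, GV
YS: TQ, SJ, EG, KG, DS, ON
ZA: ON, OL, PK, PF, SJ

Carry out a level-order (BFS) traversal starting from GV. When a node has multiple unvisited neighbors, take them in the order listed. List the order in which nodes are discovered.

Visit GV; enqueue FY, VG, KG, OL, DS → queue [FY, VG, KG, OL, DS]
Visit FY; enqueue SJ, PF, PK → queue [VG, KG, OL, DS, SJ, PF, PK]
Visit VG; enqueue AF, TQ → queue [KG, OL, DS, SJ, PF, PK, AF, TQ]
Visit KG; enqueue ON, YS, EG → queue [OL, DS, SJ, PF, PK, AF, TQ, ON, YS, EG]
Visit OL; enqueue ZA → queue [DS, SJ, PF, PK, AF, TQ, ON, YS, EG, ZA]
Visit DS → queue [SJ, PF, PK, AF, TQ, ON, YS, EG, ZA]
Visit SJ → queue [PF, PK, AF, TQ, ON, YS, EG, ZA]
Visit PF; enqueue SG → queue [PK, AF, TQ, ON, YS, EG, ZA, SG]
Visit PK → queue [AF, TQ, ON, YS, EG, ZA, SG]
Visit AF → queue [TQ, ON, YS, EG, ZA, SG]
Visit TQ → queue [ON, YS, EG, ZA, SG]
Visit ON → queue [YS, EG, ZA, SG]
Visit YS → queue [EG, ZA, SG]
Visit EG → queue [ZA, SG]
Visit ZA → queue [SG]
Visit SG → queue []

GV, FY, VG, KG, OL, DS, SJ, PF, PK, AF, TQ, ON, YS, EG, ZA, SG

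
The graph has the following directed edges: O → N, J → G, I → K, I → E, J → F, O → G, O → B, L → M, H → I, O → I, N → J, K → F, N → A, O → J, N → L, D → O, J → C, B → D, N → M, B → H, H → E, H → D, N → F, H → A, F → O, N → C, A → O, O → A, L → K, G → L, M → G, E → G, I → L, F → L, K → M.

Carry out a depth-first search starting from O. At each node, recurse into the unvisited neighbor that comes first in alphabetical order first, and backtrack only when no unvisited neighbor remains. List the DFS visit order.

Visit O
O → A
O → B
B → D
B → H
H → E
E → G
G → L
L → K
K → F
K → M
H → I
O → J
J → C
O → N

O, A, B, D, H, E, G, L, K, F, M, I, J, C, N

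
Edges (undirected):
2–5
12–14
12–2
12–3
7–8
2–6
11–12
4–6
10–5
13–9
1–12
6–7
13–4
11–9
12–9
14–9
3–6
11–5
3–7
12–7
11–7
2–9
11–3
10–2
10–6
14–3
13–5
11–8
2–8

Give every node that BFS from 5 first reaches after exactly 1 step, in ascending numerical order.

2, 10, 11, 13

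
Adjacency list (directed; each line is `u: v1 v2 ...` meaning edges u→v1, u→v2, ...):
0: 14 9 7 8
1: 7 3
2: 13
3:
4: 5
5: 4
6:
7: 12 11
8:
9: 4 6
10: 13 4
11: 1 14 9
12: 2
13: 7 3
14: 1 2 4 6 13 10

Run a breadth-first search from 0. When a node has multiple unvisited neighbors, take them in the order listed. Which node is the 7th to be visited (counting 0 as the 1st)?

2

Visit 0; enqueue 14, 9, 7, 8 → queue [14, 9, 7, 8]
Visit 14; enqueue 1, 2, 4, 6, 13, 10 → queue [9, 7, 8, 1, 2, 4, 6, 13, 10]
Visit 9 → queue [7, 8, 1, 2, 4, 6, 13, 10]
Visit 7; enqueue 12, 11 → queue [8, 1, 2, 4, 6, 13, 10, 12, 11]
Visit 8 → queue [1, 2, 4, 6, 13, 10, 12, 11]
Visit 1; enqueue 3 → queue [2, 4, 6, 13, 10, 12, 11, 3]
Visit 2 → queue [4, 6, 13, 10, 12, 11, 3]
Visit 4; enqueue 5 → queue [6, 13, 10, 12, 11, 3, 5]
Visit 6 → queue [13, 10, 12, 11, 3, 5]
Visit 13 → queue [10, 12, 11, 3, 5]
Visit 10 → queue [12, 11, 3, 5]
Visit 12 → queue [11, 3, 5]
Visit 11 → queue [3, 5]
Visit 3 → queue [5]
Visit 5 → queue []

Visit order: 0, 14, 9, 7, 8, 1, 2, 4, 6, 13, 10, 12, 11, 3, 5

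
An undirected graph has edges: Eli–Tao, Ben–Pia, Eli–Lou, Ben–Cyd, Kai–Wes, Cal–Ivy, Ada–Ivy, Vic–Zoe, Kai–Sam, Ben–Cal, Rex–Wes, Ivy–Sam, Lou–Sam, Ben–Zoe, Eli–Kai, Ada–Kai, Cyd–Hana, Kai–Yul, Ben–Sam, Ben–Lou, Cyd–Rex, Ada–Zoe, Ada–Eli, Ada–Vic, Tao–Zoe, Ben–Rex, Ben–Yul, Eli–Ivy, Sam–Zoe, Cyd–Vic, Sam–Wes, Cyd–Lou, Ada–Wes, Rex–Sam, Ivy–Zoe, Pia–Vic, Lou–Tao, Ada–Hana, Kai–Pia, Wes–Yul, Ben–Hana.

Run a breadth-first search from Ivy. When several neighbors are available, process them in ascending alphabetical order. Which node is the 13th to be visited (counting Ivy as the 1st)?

Tao

Visit Ivy; enqueue Ada, Cal, Eli, Sam, Zoe → queue [Ada, Cal, Eli, Sam, Zoe]
Visit Ada; enqueue Hana, Kai, Vic, Wes → queue [Cal, Eli, Sam, Zoe, Hana, Kai, Vic, Wes]
Visit Cal; enqueue Ben → queue [Eli, Sam, Zoe, Hana, Kai, Vic, Wes, Ben]
Visit Eli; enqueue Lou, Tao → queue [Sam, Zoe, Hana, Kai, Vic, Wes, Ben, Lou, Tao]
Visit Sam; enqueue Rex → queue [Zoe, Hana, Kai, Vic, Wes, Ben, Lou, Tao, Rex]
Visit Zoe → queue [Hana, Kai, Vic, Wes, Ben, Lou, Tao, Rex]
Visit Hana; enqueue Cyd → queue [Kai, Vic, Wes, Ben, Lou, Tao, Rex, Cyd]
Visit Kai; enqueue Pia, Yul → queue [Vic, Wes, Ben, Lou, Tao, Rex, Cyd, Pia, Yul]
Visit Vic → queue [Wes, Ben, Lou, Tao, Rex, Cyd, Pia, Yul]
Visit Wes → queue [Ben, Lou, Tao, Rex, Cyd, Pia, Yul]
Visit Ben → queue [Lou, Tao, Rex, Cyd, Pia, Yul]
Visit Lou → queue [Tao, Rex, Cyd, Pia, Yul]
Visit Tao → queue [Rex, Cyd, Pia, Yul]
Visit Rex → queue [Cyd, Pia, Yul]
Visit Cyd → queue [Pia, Yul]
Visit Pia → queue [Yul]
Visit Yul → queue []

Visit order: Ivy, Ada, Cal, Eli, Sam, Zoe, Hana, Kai, Vic, Wes, Ben, Lou, Tao, Rex, Cyd, Pia, Yul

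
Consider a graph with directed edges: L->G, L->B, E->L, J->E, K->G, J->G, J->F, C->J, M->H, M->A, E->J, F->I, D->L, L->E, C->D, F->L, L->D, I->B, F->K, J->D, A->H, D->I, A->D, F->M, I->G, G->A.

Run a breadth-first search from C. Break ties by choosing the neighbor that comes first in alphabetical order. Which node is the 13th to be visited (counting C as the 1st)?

Visit C; enqueue D, J → queue [D, J]
Visit D; enqueue I, L → queue [J, I, L]
Visit J; enqueue E, F, G → queue [I, L, E, F, G]
Visit I; enqueue B → queue [L, E, F, G, B]
Visit L → queue [E, F, G, B]
Visit E → queue [F, G, B]
Visit F; enqueue K, M → queue [G, B, K, M]
Visit G; enqueue A → queue [B, K, M, A]
Visit B → queue [K, M, A]
Visit K → queue [M, A]
Visit M; enqueue H → queue [A, H]
Visit A → queue [H]
Visit H → queue []

Visit order: C, D, J, I, L, E, F, G, B, K, M, A, H

H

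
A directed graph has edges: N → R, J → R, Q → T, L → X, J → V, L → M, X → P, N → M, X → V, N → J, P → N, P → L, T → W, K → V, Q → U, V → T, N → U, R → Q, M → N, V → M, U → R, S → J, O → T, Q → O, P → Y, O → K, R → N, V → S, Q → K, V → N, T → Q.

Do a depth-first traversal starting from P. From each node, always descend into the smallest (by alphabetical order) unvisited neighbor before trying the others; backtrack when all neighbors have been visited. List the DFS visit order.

P, L, M, N, J, R, Q, K, V, S, T, W, O, U, X, Y

Visit P
P → L
L → M
M → N
N → J
J → R
R → Q
Q → K
K → V
V → S
V → T
T → W
Q → O
Q → U
L → X
P → Y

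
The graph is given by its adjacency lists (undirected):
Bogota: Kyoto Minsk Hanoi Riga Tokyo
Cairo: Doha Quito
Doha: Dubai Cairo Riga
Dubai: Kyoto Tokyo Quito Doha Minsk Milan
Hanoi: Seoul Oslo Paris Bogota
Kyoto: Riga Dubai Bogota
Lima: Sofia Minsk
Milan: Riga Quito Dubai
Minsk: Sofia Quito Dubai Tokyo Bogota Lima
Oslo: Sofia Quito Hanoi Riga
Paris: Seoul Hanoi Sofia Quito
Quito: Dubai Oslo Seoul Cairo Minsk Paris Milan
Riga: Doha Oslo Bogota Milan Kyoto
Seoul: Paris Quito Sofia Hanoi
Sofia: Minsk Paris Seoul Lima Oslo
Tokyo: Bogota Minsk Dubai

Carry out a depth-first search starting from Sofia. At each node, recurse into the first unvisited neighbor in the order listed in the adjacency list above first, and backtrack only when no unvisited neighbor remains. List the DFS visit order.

Sofia, Minsk, Quito, Dubai, Kyoto, Riga, Doha, Cairo, Oslo, Hanoi, Seoul, Paris, Bogota, Tokyo, Milan, Lima

Visit Sofia
Sofia → Minsk
Minsk → Quito
Quito → Dubai
Dubai → Kyoto
Kyoto → Riga
Riga → Doha
Doha → Cairo
Riga → Oslo
Oslo → Hanoi
Hanoi → Seoul
Seoul → Paris
Hanoi → Bogota
Bogota → Tokyo
Riga → Milan
Minsk → Lima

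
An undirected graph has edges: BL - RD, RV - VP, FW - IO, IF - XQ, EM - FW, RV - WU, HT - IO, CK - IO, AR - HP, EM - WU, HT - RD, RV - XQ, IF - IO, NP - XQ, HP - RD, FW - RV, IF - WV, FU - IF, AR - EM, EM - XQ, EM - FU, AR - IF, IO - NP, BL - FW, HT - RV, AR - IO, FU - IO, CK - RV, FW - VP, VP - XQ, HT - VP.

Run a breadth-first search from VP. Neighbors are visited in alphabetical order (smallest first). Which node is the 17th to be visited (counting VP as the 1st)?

Visit VP; enqueue FW, HT, RV, XQ → queue [FW, HT, RV, XQ]
Visit FW; enqueue BL, EM, IO → queue [HT, RV, XQ, BL, EM, IO]
Visit HT; enqueue RD → queue [RV, XQ, BL, EM, IO, RD]
Visit RV; enqueue CK, WU → queue [XQ, BL, EM, IO, RD, CK, WU]
Visit XQ; enqueue IF, NP → queue [BL, EM, IO, RD, CK, WU, IF, NP]
Visit BL → queue [EM, IO, RD, CK, WU, IF, NP]
Visit EM; enqueue AR, FU → queue [IO, RD, CK, WU, IF, NP, AR, FU]
Visit IO → queue [RD, CK, WU, IF, NP, AR, FU]
Visit RD; enqueue HP → queue [CK, WU, IF, NP, AR, FU, HP]
Visit CK → queue [WU, IF, NP, AR, FU, HP]
Visit WU → queue [IF, NP, AR, FU, HP]
Visit IF; enqueue WV → queue [NP, AR, FU, HP, WV]
Visit NP → queue [AR, FU, HP, WV]
Visit AR → queue [FU, HP, WV]
Visit FU → queue [HP, WV]
Visit HP → queue [WV]
Visit WV → queue []

Visit order: VP, FW, HT, RV, XQ, BL, EM, IO, RD, CK, WU, IF, NP, AR, FU, HP, WV

WV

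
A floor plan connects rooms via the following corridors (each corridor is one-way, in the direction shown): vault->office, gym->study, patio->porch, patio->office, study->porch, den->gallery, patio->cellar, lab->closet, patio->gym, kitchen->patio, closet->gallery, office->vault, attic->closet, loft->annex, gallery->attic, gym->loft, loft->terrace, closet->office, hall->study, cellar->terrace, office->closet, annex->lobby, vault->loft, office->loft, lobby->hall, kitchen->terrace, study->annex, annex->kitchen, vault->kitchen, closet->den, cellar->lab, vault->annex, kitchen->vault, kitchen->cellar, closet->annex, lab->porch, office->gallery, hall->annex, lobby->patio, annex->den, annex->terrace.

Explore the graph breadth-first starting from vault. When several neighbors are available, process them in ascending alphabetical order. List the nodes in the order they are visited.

vault → annex → kitchen → loft → office → den → lobby → terrace → cellar → patio → closet → gallery → hall → lab → gym → porch → attic → study

Visit vault; enqueue annex, kitchen, loft, office → queue [annex, kitchen, loft, office]
Visit annex; enqueue den, lobby, terrace → queue [kitchen, loft, office, den, lobby, terrace]
Visit kitchen; enqueue cellar, patio → queue [loft, office, den, lobby, terrace, cellar, patio]
Visit loft → queue [office, den, lobby, terrace, cellar, patio]
Visit office; enqueue closet, gallery → queue [den, lobby, terrace, cellar, patio, closet, gallery]
Visit den → queue [lobby, terrace, cellar, patio, closet, gallery]
Visit lobby; enqueue hall → queue [terrace, cellar, patio, closet, gallery, hall]
Visit terrace → queue [cellar, patio, closet, gallery, hall]
Visit cellar; enqueue lab → queue [patio, closet, gallery, hall, lab]
Visit patio; enqueue gym, porch → queue [closet, gallery, hall, lab, gym, porch]
Visit closet → queue [gallery, hall, lab, gym, porch]
Visit gallery; enqueue attic → queue [hall, lab, gym, porch, attic]
Visit hall; enqueue study → queue [lab, gym, porch, attic, study]
Visit lab → queue [gym, porch, attic, study]
Visit gym → queue [porch, attic, study]
Visit porch → queue [attic, study]
Visit attic → queue [study]
Visit study → queue []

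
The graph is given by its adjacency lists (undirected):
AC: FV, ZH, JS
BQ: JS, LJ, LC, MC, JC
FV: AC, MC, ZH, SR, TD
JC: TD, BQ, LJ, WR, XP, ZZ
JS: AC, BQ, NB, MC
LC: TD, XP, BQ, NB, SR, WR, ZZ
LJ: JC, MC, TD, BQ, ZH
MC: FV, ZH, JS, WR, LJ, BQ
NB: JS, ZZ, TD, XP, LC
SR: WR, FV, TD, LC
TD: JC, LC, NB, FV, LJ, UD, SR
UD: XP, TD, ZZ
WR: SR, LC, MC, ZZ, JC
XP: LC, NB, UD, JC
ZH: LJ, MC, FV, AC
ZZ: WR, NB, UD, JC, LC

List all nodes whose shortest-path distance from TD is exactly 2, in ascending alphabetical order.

AC, BQ, JS, MC, WR, XP, ZH, ZZ

Level 0: TD
Level 1: FV, JC, LC, LJ, NB, SR, UD
Level 2: AC, BQ, JS, MC, WR, XP, ZH, ZZ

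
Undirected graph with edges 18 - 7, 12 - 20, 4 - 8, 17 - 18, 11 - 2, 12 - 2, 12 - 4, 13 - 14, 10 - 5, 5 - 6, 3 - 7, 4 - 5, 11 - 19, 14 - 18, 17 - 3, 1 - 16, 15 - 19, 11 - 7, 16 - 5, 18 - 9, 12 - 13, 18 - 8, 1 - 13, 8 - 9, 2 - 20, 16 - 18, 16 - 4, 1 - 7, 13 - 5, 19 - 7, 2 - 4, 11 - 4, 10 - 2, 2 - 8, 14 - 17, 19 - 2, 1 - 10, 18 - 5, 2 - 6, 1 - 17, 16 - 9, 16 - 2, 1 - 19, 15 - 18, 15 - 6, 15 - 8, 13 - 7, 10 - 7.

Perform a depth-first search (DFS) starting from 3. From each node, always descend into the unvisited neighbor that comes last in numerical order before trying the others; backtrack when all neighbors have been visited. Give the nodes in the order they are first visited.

Visit 3
3 → 17
17 → 18
18 → 16
16 → 9
9 → 8
8 → 15
15 → 19
19 → 11
11 → 7
7 → 13
13 → 14
13 → 12
12 → 20
20 → 2
2 → 10
10 → 5
5 → 6
5 → 4
10 → 1

3 -> 17 -> 18 -> 16 -> 9 -> 8 -> 15 -> 19 -> 11 -> 7 -> 13 -> 14 -> 12 -> 20 -> 2 -> 10 -> 5 -> 6 -> 4 -> 1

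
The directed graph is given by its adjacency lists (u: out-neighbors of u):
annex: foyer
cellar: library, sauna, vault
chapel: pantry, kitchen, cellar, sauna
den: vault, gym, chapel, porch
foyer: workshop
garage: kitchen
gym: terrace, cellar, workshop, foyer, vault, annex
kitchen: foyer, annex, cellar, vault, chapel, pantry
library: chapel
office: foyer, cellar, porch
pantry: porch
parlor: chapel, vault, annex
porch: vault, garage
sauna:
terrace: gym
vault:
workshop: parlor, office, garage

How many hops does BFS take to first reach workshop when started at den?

Level 0: den
Level 1: chapel, gym, porch, vault
Level 2: annex, cellar, foyer, garage, kitchen, pantry, sauna, terrace, workshop
Level 3: library, office, parlor
workshop first appears at level 2.

2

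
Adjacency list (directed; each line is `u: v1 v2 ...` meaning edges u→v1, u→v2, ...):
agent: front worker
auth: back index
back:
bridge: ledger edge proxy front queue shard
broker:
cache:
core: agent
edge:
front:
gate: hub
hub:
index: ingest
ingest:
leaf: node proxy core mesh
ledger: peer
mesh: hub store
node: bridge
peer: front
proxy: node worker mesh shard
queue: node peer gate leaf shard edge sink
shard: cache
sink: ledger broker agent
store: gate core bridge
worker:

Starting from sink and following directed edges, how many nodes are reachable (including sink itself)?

BFS from sink visits: sink, ledger, broker, agent, peer, front, worker
Reachable nodes: 7 of 24 total.

7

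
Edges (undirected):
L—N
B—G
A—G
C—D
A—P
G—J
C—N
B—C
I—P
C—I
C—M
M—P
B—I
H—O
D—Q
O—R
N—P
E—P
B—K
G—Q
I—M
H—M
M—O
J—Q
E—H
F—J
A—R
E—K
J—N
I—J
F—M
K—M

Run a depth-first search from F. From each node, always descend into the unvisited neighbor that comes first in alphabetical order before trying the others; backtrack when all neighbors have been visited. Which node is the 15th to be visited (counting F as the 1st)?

Visit F
F → J
J → G
G → A
A → P
P → E
E → H
H → M
M → C
C → B
B → I
B → K
C → D
D → Q
C → N
N → L
M → O
O → R

Visit order: F, J, G, A, P, E, H, M, C, B, I, K, D, Q, N, L, O, R

N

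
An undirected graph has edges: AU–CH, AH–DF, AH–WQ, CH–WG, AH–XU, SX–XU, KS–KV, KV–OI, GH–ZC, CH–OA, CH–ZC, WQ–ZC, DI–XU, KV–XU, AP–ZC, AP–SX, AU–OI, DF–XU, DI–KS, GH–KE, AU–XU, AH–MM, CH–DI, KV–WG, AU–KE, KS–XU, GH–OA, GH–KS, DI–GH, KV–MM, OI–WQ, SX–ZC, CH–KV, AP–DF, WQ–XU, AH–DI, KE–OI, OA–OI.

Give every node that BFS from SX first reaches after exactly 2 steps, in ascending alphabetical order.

AH, AU, CH, DF, DI, GH, KS, KV, WQ

Level 0: SX
Level 1: AP, XU, ZC
Level 2: AH, AU, CH, DF, DI, GH, KS, KV, WQ
Level 3: KE, MM, OA, OI, WG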